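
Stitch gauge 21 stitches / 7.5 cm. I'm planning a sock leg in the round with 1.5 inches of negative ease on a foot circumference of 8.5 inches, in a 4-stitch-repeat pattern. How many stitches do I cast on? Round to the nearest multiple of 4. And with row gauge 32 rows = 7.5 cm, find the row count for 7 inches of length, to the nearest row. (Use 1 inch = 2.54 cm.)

Finished = 8.5 − 1.5 = 7 inches.
7 inches × 2.54 = 17.78 cm.
21/7.5 = 2.8 sts per cm; 17.78 × 2.8 = 49.78 sts.
Nearest multiple of 4 → 48.
7 inches = 17.78 cm; × 4.267 = 75.86 → 76 rows.

Cast on 48 stitches; work 76 rows.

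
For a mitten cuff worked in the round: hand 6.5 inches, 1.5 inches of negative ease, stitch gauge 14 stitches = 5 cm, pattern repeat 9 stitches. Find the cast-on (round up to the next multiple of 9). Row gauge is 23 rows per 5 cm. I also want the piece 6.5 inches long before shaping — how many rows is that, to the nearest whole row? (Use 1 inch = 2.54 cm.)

Finished = 6.5 − 1.5 = 5 inches.
5 inches × 2.54 = 12.70 cm.
14/5 = 2.8 sts per cm; 12.70 × 2.8 = 35.56 sts.
Next multiple of 9 → 36.
6.5 inches = 16.51 cm; × 4.6 = 75.95 → 76 rows.

Cast on 36 stitches; work 76 rows.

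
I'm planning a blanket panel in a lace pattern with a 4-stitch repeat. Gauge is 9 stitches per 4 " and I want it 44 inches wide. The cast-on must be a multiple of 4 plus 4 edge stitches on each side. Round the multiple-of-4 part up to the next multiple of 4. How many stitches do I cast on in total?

CO 100 sts.

9 / 4 = 2.25 sts per inch.
44 × 2.25 = 99.00 sts.
Less 8 edge sts → 91.00 for the repeat.
Next multiple of 4: 92.
Add back 8 edge sts → 100.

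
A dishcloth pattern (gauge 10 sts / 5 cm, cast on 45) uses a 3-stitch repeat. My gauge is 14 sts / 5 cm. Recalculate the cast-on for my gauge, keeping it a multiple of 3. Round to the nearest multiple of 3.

Cast on 63 stitches.

45 × 14 / 10 = 63.00.
Nearest multiple of 3: 63.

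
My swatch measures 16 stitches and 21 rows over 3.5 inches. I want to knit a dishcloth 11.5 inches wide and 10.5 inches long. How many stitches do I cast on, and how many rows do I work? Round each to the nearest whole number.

Cast on 53 stitches and work 63 rows.

Stitch gauge = 16/3.5 = 4.571 sts/in; 11.5 × 4.571 = 52.57 → 53 sts.
Row gauge = 21/3.5 = 6 rows/in; 10.5 × 6 = 63.00 → 63 rows.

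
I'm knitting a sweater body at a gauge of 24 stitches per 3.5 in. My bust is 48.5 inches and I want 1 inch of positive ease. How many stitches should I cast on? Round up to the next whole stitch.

Finished = 48.5 + 1 = 49.5 in.
24 / 3.5 = 6.857 sts per inch.
49.50 × 6.857 = 339.43 sts.
→ 340 sts.

Cast on 340 stitches.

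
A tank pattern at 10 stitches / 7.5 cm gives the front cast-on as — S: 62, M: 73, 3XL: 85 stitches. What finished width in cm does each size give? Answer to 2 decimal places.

10/7.5 = 1.333 sts per cm.
S: 62 / 1.333 = 46.500 → 46.50 cm.
M: 73 / 1.333 = 54.750 → 54.75 cm.
3XL: 85 / 1.333 = 63.750 → 63.75 cm.

S 46.50 cm; M 54.75 cm; 3XL 63.75 cm.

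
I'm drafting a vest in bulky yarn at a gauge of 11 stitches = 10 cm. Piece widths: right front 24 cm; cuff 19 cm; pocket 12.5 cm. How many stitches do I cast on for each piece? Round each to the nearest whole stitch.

right front 26; cuff 21; pocket 14.

Rate = 11/10 = 1.1 sts per cm.
right front: 24 × 1.1 = 26.40 → 26.
cuff: 19 × 1.1 = 20.90 → 21.
pocket: 12.5 × 1.1 = 13.75 → 14.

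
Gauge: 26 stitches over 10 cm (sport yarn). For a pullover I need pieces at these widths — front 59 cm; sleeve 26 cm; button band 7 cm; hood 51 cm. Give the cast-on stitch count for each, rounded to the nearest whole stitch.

Rate = 26/10 = 2.6 sts per cm.
front: 59 × 2.6 = 153.40 → 153.
sleeve: 26 × 2.6 = 67.60 → 68.
button band: 7 × 2.6 = 18.20 → 18.
hood: 51 × 2.6 = 132.60 → 133.

front 153; sleeve 68; button band 18; hood 133.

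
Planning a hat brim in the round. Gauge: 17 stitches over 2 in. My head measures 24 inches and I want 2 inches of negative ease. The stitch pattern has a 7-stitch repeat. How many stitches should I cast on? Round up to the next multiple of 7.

189 stitches.

Finished = 24 − 2 = 22 inches.
17 / 2 = 8.5 sts/in.
22 × 8.5 = 187.00 sts.
Next multiple of 7: 189.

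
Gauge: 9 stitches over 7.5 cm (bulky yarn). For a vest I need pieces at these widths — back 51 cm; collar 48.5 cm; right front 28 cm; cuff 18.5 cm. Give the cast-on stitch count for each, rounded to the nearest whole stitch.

Rate = 9/7.5 = 1.2 sts per cm.
back: 51 × 1.2 = 61.20 → 61.
collar: 48.5 × 1.2 = 58.20 → 58.
right front: 28 × 1.2 = 33.60 → 34.
cuff: 18.5 × 1.2 = 22.20 → 22.

back 61; collar 58; right front 34; cuff 22.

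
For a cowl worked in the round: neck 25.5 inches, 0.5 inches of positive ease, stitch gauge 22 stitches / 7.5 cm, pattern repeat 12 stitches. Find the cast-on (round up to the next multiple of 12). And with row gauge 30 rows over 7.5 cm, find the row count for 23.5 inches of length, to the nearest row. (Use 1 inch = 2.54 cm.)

Cast on 204 stitches; work 239 rows.

Finished = 25.5 + 0.5 = 26 inches.
26 inches × 2.54 = 66.04 cm.
22/7.5 = 2.933 sts per cm; 66.04 × 2.933 = 193.72 sts.
Next multiple of 12 → 204.
23.5 inches = 59.69 cm; × 4 = 238.76 → 239 rows.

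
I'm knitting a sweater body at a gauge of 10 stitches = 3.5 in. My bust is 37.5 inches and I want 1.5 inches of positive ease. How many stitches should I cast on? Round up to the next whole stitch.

Finished = 37.5 + 1.5 = 39 in.
10 / 3.5 = 2.857 sts per inch.
39.00 × 2.857 = 111.43 sts.
→ 112 sts.

112 stitches.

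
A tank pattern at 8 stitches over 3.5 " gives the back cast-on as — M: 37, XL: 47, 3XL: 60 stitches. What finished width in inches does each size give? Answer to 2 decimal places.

8/3.5 = 2.286 sts per in.
M: 37 / 2.286 = 16.188 → 16.19 in.
XL: 47 / 2.286 = 20.562 → 20.56 in.
3XL: 60 / 2.286 = 26.250 → 26.25 in.

M 16.19 inches; XL 20.56 inches; 3XL 26.25 inches.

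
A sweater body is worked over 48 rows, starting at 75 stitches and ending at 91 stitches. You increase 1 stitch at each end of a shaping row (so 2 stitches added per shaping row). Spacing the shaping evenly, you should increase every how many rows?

Increase every 6th row.

Stitches to add: |91 − 75| = 16.
Shaping rows needed: 16 / 2 = 8.
48 rows / 8 = every 6 rows.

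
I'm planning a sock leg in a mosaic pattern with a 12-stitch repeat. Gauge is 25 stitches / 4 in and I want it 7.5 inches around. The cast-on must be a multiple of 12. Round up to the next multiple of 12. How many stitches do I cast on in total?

Cast on 48 stitches.

25 / 4 = 6.25 sts per inch.
7.5 × 6.25 = 46.88 sts.
Next multiple of 12: 48.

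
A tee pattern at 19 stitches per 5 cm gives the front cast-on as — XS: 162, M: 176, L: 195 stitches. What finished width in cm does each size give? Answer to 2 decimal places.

XS 42.63 cm; M 46.32 cm; L 51.32 cm.

19/5 = 3.8 sts per cm.
XS: 162 / 3.8 = 42.632 → 42.63 cm.
M: 176 / 3.8 = 46.316 → 46.32 cm.
L: 195 / 3.8 = 51.316 → 51.32 cm.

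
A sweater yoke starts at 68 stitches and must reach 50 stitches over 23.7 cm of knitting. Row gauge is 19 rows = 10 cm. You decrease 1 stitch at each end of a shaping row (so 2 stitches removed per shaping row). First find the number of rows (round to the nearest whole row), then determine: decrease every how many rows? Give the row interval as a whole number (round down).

Rows = 23.7 × 1.9 = 45.0 → 45 rows.
Stitches to remove: 18 → 9 shaping rows (at 2 st each).
45 / 9 = 5.00 → every 5 rows.

Decrease every 5th row.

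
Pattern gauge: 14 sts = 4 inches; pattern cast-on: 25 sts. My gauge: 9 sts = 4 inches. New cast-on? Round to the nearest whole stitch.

Scale factor = 9 / 14 = 0.643.
25 × 9 / 14 = 16.07 sts.
→ 16 sts.

CO 16 sts.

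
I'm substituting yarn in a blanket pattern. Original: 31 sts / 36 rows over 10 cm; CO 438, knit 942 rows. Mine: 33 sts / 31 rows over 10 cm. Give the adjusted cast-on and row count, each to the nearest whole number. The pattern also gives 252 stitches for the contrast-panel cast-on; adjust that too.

Cast on 466 stitches; work 811 rows; contrast-panel cast-on 268 stitches.

Stitches: 438 × 33/31 = 466.26 → 466.
Rows: 942 × 31/36 = 811.17 → 811.
contrast-panel cast-on: 252 × 33/31 = 268.26 → 268.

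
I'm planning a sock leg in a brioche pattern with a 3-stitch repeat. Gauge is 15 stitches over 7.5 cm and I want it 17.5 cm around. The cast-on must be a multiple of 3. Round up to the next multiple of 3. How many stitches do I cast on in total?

15 / 7.5 = 2 sts per cm.
17.5 × 2 = 35.00 sts.
Next multiple of 3: 36.

CO 36 sts.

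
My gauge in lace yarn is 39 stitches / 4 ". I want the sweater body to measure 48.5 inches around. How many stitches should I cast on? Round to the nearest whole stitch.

39 stitches / 4 in = 9.75 stitches per inch.
48.5 × 9.75 = 472.88 stitches.
Round to nearest → 473.

473 stitches.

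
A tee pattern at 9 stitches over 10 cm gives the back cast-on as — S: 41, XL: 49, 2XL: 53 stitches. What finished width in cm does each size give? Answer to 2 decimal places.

S 45.56 cm; XL 54.44 cm; 2XL 58.89 cm.

9/10 = 0.9 sts per cm.
S: 41 / 0.9 = 45.556 → 45.56 cm.
XL: 49 / 0.9 = 54.444 → 54.44 cm.
2XL: 53 / 0.9 = 58.889 → 58.89 cm.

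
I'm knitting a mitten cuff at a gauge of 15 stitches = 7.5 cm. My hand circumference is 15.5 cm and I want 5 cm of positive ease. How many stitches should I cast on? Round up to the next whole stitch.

CO 41 sts.

Finished = 15.5 + 5 = 20.5 cm.
15 / 7.5 = 2 sts per cm.
20.50 × 2 = 41.00 sts.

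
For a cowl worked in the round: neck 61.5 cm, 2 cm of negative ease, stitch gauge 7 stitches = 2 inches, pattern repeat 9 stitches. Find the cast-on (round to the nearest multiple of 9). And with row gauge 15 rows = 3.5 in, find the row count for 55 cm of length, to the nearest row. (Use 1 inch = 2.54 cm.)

Finished = 61.5 − 2 = 59.5 cm.
59.5 cm × 1/2.54 = 23.43 inches.
7/2 = 3.5 sts per in; 23.43 × 3.5 = 81.99 sts.
Nearest multiple of 9 → 81.
55 cm = 21.65 inches; × 4.286 = 92.80 → 93 rows.

Cast on 81 stitches; work 93 rows.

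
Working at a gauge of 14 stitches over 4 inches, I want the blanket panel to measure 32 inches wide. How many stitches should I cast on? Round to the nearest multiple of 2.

CO 112 sts.

14 stitches / 4 in = 3.5 stitches per inch.
32 × 3.5 = 112.00 stitches.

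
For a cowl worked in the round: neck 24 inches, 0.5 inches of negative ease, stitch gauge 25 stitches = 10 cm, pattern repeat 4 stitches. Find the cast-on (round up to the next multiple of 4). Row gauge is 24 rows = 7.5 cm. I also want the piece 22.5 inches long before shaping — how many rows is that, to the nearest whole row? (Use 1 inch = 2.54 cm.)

Finished = 24 − 0.5 = 23.5 inches.
23.5 inches × 2.54 = 59.69 cm.
25/10 = 2.5 sts per cm; 59.69 × 2.5 = 149.22 sts.
Next multiple of 4 → 152.
22.5 inches = 57.15 cm; × 3.2 = 182.88 → 183 rows.

Cast on 152 stitches; work 183 rows.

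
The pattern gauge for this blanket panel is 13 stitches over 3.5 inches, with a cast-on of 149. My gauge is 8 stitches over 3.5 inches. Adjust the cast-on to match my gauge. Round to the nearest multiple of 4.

92 stitches.

Scale factor = 8 / 13 = 0.615.
149 × 8 / 13 = 91.69 sts.
→ 92 sts.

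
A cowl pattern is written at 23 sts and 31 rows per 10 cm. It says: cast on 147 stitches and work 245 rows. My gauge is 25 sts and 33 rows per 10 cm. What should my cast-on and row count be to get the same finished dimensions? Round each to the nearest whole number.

Stitches: 147 × 25/23 = 159.78 → 160.
Rows: 245 × 33/31 = 260.81 → 261.

Cast on 160 stitches; work 261 rows.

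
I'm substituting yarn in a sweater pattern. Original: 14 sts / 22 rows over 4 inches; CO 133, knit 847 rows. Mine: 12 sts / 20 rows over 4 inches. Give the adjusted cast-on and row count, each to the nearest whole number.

Stitches: 133 × 12/14 = 114.00 → 114.
Rows: 847 × 20/22 = 770.00 → 770.

Cast on 114 stitches; work 770 rows.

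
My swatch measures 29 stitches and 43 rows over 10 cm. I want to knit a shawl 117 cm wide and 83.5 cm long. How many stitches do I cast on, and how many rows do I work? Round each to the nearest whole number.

Stitch gauge = 29/10 = 2.9 sts/cm; 117 × 2.9 = 339.30 → 339 sts.
Row gauge = 43/10 = 4.3 rows/cm; 83.5 × 4.3 = 359.05 → 359 rows.

Cast on 339 stitches and work 359 rows.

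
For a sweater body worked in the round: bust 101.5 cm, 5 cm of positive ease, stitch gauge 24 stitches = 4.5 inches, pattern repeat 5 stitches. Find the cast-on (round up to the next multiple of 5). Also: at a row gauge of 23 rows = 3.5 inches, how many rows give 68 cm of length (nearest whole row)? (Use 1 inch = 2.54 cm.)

Finished = 101.5 + 5 = 106.5 cm.
106.5 cm × 1/2.54 = 41.93 inches.
24/4.5 = 5.333 sts per in; 41.93 × 5.333 = 223.62 sts.
Next multiple of 5 → 225.
68 cm = 26.77 inches; × 6.571 = 175.93 → 176 rows.

Cast on 225 stitches; work 176 rows.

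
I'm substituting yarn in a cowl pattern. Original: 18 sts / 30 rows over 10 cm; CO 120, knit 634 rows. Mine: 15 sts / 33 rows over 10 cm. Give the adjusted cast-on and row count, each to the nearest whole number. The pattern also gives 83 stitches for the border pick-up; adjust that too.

Stitches: 120 × 15/18 = 100.00 → 100.
Rows: 634 × 33/30 = 697.40 → 697.
border pick-up: 83 × 15/18 = 69.17 → 69.

Cast on 100 stitches; work 697 rows; border pick-up 69 stitches.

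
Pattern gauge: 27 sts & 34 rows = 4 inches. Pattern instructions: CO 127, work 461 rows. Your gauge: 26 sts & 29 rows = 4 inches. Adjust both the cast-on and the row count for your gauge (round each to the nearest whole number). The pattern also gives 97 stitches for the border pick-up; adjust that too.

Stitches: 127 × 26/27 = 122.30 → 122.
Rows: 461 × 29/34 = 393.21 → 393.
border pick-up: 97 × 26/27 = 93.41 → 93.

Cast on 122 stitches; work 393 rows; border pick-up 93 stitches.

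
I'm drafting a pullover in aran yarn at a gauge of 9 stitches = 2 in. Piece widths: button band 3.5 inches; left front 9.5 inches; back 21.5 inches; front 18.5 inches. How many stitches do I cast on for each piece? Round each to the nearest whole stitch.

button band 16; left front 43; back 97; front 83.

Rate = 9/2 = 4.5 sts per in.
button band: 3.5 × 4.5 = 15.75 → 16.
left front: 9.5 × 4.5 = 42.75 → 43.
back: 21.5 × 4.5 = 96.75 → 97.
front: 18.5 × 4.5 = 83.25 → 83.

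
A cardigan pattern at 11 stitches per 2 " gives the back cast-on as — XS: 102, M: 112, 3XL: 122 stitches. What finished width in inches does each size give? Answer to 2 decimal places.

11/2 = 5.5 sts per in.
XS: 102 / 5.5 = 18.545 → 18.55 in.
M: 112 / 5.5 = 20.364 → 20.36 in.
3XL: 122 / 5.5 = 22.182 → 22.18 in.

XS 18.55 inches; M 20.36 inches; 3XL 22.18 inches.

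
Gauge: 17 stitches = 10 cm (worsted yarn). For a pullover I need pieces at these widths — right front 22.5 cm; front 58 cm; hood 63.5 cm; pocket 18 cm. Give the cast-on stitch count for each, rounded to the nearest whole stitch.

right front 38; front 99; hood 108; pocket 31.

Rate = 17/10 = 1.7 sts per cm.
right front: 22.5 × 1.7 = 38.25 → 38.
front: 58 × 1.7 = 98.60 → 99.
hood: 63.5 × 1.7 = 107.95 → 108.
pocket: 18 × 1.7 = 30.60 → 31.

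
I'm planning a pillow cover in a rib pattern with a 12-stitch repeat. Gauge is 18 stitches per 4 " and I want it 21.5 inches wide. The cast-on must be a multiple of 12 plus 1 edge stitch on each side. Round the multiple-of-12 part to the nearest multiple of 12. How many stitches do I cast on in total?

18 / 4 = 4.5 sts per inch.
21.5 × 4.5 = 96.75 sts.
Less 2 edge sts → 94.75 for the repeat.
Nearest multiple of 12: 96.
Add back 2 edge sts → 98.

98 stitches.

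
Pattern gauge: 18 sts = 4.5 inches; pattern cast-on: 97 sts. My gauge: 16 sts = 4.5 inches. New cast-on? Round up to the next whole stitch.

CO 87 sts.

Scale factor = 16 / 18 = 0.889.
97 × 16 / 18 = 86.22 sts.
→ 87 sts.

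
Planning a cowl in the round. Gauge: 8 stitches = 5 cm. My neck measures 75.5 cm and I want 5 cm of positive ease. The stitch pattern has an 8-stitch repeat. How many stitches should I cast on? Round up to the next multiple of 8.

Finished = 75.5 + 5 = 80.5 cm.
8 / 5 = 1.6 sts/cm.
80.5 × 1.6 = 128.80 sts.
Next multiple of 8: 136.

Cast on 136 stitches.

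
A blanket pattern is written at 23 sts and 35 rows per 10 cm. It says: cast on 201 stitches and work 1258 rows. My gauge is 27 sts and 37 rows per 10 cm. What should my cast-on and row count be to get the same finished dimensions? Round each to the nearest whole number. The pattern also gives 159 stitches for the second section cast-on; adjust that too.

Stitches: 201 × 27/23 = 235.96 → 236.
Rows: 1258 × 37/35 = 1329.89 → 1330.
second section cast-on: 159 × 27/23 = 186.65 → 187.

Cast on 236 stitches; work 1330 rows; second section cast-on 187 stitches.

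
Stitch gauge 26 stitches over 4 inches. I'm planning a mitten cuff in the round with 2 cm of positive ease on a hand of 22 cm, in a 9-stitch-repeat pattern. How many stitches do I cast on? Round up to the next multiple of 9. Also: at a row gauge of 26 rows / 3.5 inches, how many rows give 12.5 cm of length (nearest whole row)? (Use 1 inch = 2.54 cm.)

Cast on 63 stitches; work 37 rows.

Finished = 22 + 2 = 24 cm.
24 cm × 1/2.54 = 9.45 inches.
26/4 = 6.5 sts per in; 9.45 × 6.5 = 61.42 sts.
Next multiple of 9 → 63.
12.5 cm = 4.92 inches; × 7.429 = 36.56 → 37 rows.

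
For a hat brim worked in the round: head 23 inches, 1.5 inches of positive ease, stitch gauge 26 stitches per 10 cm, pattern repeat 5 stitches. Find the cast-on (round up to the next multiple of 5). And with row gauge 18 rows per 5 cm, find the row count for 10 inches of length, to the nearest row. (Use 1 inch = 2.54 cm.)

Cast on 165 stitches; work 91 rows.

Finished = 23 + 1.5 = 24.5 inches.
24.5 inches × 2.54 = 62.23 cm.
26/10 = 2.6 sts per cm; 62.23 × 2.6 = 161.80 sts.
Next multiple of 5 → 165.
10 inches = 25.40 cm; × 3.6 = 91.44 → 91 rows.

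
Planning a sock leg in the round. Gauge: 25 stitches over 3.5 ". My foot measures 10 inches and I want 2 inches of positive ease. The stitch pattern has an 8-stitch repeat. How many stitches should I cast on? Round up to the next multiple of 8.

Finished = 10 + 2 = 12 inches.
25 / 3.5 = 7.143 sts/in.
12 × 7.143 = 85.71 sts.
Next multiple of 8: 88.

Cast on 88 stitches.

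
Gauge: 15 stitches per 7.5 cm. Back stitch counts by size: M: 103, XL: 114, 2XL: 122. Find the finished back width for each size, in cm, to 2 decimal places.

15/7.5 = 2 sts per cm.
M: 103 / 2 = 51.500 → 51.50 cm.
XL: 114 / 2 = 57.000 → 57.00 cm.
2XL: 122 / 2 = 61.000 → 61.00 cm.

M 51.50 cm; XL 57.00 cm; 2XL 61.00 cm.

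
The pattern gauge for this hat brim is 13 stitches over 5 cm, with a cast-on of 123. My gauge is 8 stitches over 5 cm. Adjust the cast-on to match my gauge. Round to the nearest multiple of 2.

76 stitches.

Scale factor = 8 / 13 = 0.615.
123 × 8 / 13 = 75.69 sts.
→ 76 sts.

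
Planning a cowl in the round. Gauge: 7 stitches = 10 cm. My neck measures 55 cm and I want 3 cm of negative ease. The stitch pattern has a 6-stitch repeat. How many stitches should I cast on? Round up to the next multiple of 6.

42 stitches.

Finished = 55 − 3 = 52 cm.
7 / 10 = 0.7 sts/cm.
52 × 0.7 = 36.40 sts.
Next multiple of 6: 42.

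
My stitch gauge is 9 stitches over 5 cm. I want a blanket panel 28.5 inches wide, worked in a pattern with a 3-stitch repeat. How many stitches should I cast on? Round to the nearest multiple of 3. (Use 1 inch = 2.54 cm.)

28.5 in = 28.5 × 2.54 = 72.39 cm.
9 / 5 = 1.8 sts/cm.
72.39 × 1.8 = 130.30 sts.
→ 129.

CO 129 sts.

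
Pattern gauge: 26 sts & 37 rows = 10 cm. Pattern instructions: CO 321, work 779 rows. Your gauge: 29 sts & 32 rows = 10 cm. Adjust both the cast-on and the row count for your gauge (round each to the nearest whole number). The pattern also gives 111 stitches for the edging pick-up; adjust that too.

Cast on 358 stitches; work 674 rows; edging pick-up 124 stitches.

Stitches: 321 × 29/26 = 358.04 → 358.
Rows: 779 × 32/37 = 673.73 → 674.
edging pick-up: 111 × 29/26 = 123.81 → 124.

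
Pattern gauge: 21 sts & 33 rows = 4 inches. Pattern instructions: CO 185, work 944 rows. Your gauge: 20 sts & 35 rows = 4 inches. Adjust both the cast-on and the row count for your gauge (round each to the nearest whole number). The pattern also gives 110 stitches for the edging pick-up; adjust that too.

Cast on 176 stitches; work 1001 rows; edging pick-up 105 stitches.

Stitches: 185 × 20/21 = 176.19 → 176.
Rows: 944 × 35/33 = 1001.21 → 1001.
edging pick-up: 110 × 20/21 = 104.76 → 105.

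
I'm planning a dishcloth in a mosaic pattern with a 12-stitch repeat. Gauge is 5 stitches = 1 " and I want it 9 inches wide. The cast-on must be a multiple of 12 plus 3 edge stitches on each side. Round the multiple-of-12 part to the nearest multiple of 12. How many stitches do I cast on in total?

Cast on 42 stitches.

5 / 1 = 5 sts per inch.
9 × 5 = 45.00 sts.
Less 6 edge sts → 39.00 for the repeat.
Nearest multiple of 12: 36.
Add back 6 edge sts → 42.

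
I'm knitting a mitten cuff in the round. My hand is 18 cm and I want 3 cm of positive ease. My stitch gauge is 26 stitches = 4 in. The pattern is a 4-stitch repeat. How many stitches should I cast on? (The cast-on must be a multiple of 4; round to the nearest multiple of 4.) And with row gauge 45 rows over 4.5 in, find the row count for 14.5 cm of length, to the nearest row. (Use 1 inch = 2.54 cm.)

Finished = 18 + 3 = 21 cm.
21 cm × 1/2.54 = 8.27 inches.
26/4 = 6.5 sts per in; 8.27 × 6.5 = 53.74 sts.
Nearest multiple of 4 → 52.
14.5 cm = 5.71 inches; × 10 = 57.09 → 57 rows.

Cast on 52 stitches; work 57 rows.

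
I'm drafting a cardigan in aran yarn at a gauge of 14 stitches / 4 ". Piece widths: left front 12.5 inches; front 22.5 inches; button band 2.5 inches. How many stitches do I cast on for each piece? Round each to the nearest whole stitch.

Rate = 14/4 = 3.5 sts per in.
left front: 12.5 × 3.5 = 43.75 → 44.
front: 22.5 × 3.5 = 78.75 → 79.
button band: 2.5 × 3.5 = 8.75 → 9.

left front 44; front 79; button band 9.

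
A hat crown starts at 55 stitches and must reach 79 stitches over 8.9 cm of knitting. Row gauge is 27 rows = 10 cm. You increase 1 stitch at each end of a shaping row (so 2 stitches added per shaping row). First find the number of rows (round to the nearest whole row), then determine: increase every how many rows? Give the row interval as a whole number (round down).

Increase every 2nd row.

Rows = 8.9 × 2.7 = 24.0 → 24 rows.
Stitches to add: 24 → 12 shaping rows (at 2 st each).
24 / 12 = 2.00 → every 2 rows.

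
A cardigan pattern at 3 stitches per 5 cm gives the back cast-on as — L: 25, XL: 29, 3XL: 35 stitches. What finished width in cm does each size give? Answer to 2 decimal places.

3/5 = 0.6 sts per cm.
L: 25 / 0.6 = 41.667 → 41.67 cm.
XL: 29 / 0.6 = 48.333 → 48.33 cm.
3XL: 35 / 0.6 = 58.333 → 58.33 cm.

L 41.67 cm; XL 48.33 cm; 3XL 58.33 cm.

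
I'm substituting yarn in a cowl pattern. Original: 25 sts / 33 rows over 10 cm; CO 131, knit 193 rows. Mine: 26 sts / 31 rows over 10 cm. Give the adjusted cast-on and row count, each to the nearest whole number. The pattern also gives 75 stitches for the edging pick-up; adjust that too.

Stitches: 131 × 26/25 = 136.24 → 136.
Rows: 193 × 31/33 = 181.30 → 181.
edging pick-up: 75 × 26/25 = 78.00 → 78.

Cast on 136 stitches; work 181 rows; edging pick-up 78 stitches.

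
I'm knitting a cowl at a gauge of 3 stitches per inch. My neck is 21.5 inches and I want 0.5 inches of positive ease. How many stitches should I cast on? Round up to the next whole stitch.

Finished = 21.5 + 0.5 = 22 in.
3 / 1 = 3 sts per inch.
22.00 × 3 = 66.00 sts.

CO 66 sts.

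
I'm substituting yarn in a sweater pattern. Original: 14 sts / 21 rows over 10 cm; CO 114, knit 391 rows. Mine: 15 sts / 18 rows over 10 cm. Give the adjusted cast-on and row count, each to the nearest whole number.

Cast on 122 stitches; work 335 rows.

Stitches: 114 × 15/14 = 122.14 → 122.
Rows: 391 × 18/21 = 335.14 → 335.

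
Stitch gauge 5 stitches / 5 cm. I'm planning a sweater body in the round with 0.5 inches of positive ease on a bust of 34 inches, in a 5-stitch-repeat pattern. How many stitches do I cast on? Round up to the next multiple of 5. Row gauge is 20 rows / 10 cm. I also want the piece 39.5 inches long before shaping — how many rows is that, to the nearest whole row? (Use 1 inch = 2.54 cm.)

Finished = 34 + 0.5 = 34.5 inches.
34.5 inches × 2.54 = 87.63 cm.
5/5 = 1 sts per cm; 87.63 × 1 = 87.63 sts.
Next multiple of 5 → 90.
39.5 inches = 100.33 cm; × 2 = 200.66 → 201 rows.

Cast on 90 stitches; work 201 rows.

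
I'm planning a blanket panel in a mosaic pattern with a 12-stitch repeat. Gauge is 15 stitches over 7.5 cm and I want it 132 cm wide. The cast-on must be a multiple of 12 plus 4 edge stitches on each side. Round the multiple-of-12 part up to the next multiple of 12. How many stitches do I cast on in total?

15 / 7.5 = 2 sts per cm.
132 × 2 = 264.00 sts.
Less 8 edge sts → 256.00 for the repeat.
Next multiple of 12: 264.
Add back 8 edge sts → 272.

Cast on 272 stitches.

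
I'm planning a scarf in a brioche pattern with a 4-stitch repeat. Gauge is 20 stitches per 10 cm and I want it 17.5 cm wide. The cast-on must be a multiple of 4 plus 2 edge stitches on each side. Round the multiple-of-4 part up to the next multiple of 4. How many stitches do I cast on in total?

CO 36 sts.

20 / 10 = 2 sts per cm.
17.5 × 2 = 35.00 sts.
Less 4 edge sts → 31.00 for the repeat.
Next multiple of 4: 32.
Add back 4 edge sts → 36.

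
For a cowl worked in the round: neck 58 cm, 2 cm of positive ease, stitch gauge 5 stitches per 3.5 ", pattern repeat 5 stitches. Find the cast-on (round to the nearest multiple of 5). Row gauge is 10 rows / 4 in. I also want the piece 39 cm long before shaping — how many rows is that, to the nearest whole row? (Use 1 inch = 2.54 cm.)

Finished = 58 + 2 = 60 cm.
60 cm × 1/2.54 = 23.62 inches.
5/3.5 = 1.429 sts per in; 23.62 × 1.429 = 33.75 sts.
Nearest multiple of 5 → 35.
39 cm = 15.35 inches; × 2.5 = 38.39 → 38 rows.

Cast on 35 stitches; work 38 rows.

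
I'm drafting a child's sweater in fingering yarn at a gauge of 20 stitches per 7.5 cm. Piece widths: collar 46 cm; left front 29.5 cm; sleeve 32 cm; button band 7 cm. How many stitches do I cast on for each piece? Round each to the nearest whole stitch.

collar 123; left front 79; sleeve 85; button band 19.

Rate = 20/7.5 = 2.667 sts per cm.
collar: 46 × 2.667 = 122.67 → 123.
left front: 29.5 × 2.667 = 78.67 → 79.
sleeve: 32 × 2.667 = 85.33 → 85.
button band: 7 × 2.667 = 18.67 → 19.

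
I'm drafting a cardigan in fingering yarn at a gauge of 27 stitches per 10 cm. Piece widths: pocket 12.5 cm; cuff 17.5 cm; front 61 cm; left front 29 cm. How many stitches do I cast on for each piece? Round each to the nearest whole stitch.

pocket 34; cuff 47; front 165; left front 78.

Rate = 27/10 = 2.7 sts per cm.
pocket: 12.5 × 2.7 = 33.75 → 34.
cuff: 17.5 × 2.7 = 47.25 → 47.
front: 61 × 2.7 = 164.70 → 165.
left front: 29 × 2.7 = 78.30 → 78.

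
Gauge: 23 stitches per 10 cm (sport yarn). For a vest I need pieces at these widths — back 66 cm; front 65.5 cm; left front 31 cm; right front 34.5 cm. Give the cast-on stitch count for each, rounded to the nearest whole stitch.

back 152; front 151; left front 71; right front 79.

Rate = 23/10 = 2.3 sts per cm.
back: 66 × 2.3 = 151.80 → 152.
front: 65.5 × 2.3 = 150.65 → 151.
left front: 31 × 2.3 = 71.30 → 71.
right front: 34.5 × 2.3 = 79.35 → 79.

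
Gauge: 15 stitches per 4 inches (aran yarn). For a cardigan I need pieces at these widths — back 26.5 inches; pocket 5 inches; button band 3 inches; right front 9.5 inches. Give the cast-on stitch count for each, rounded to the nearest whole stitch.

back 99; pocket 19; button band 11; right front 36.

Rate = 15/4 = 3.75 sts per in.
back: 26.5 × 3.75 = 99.38 → 99.
pocket: 5 × 3.75 = 18.75 → 19.
button band: 3 × 3.75 = 11.25 → 11.
right front: 9.5 × 3.75 = 35.62 → 36.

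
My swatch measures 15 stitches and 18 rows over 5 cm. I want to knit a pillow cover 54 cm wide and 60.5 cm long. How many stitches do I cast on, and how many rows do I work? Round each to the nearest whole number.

Stitch gauge = 15/5 = 3 sts/cm; 54 × 3 = 162.00 → 162 sts.
Row gauge = 18/5 = 3.6 rows/cm; 60.5 × 3.6 = 217.80 → 218 rows.

Cast on 162 stitches and work 218 rows.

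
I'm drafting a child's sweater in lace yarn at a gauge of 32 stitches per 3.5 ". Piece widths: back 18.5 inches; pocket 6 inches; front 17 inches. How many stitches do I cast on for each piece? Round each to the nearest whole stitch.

Rate = 32/3.5 = 9.143 sts per in.
back: 18.5 × 9.143 = 169.14 → 169.
pocket: 6 × 9.143 = 54.86 → 55.
front: 17 × 9.143 = 155.43 → 155.

back 169; pocket 55; front 155.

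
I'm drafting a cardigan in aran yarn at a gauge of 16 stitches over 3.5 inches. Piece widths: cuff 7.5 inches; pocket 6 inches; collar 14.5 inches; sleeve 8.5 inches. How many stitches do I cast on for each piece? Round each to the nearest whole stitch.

Rate = 16/3.5 = 4.571 sts per in.
cuff: 7.5 × 4.571 = 34.29 → 34.
pocket: 6 × 4.571 = 27.43 → 27.
collar: 14.5 × 4.571 = 66.29 → 66.
sleeve: 8.5 × 4.571 = 38.86 → 39.

cuff 34; pocket 27; collar 66; sleeve 39.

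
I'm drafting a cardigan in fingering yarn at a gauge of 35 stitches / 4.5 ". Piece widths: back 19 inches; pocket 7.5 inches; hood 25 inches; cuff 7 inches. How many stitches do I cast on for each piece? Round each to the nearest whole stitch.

Rate = 35/4.5 = 7.778 sts per in.
back: 19 × 7.778 = 147.78 → 148.
pocket: 7.5 × 7.778 = 58.33 → 58.
hood: 25 × 7.778 = 194.44 → 194.
cuff: 7 × 7.778 = 54.44 → 54.

back 148; pocket 58; hood 194; cuff 54.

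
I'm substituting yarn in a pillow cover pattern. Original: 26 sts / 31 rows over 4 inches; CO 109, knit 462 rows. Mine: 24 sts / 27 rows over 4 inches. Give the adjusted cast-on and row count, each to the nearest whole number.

Cast on 101 stitches; work 402 rows.

Stitches: 109 × 24/26 = 100.62 → 101.
Rows: 462 × 27/31 = 402.39 → 402.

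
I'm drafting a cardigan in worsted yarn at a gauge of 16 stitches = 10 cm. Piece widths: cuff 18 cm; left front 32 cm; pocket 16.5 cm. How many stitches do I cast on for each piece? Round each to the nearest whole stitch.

cuff 29; left front 51; pocket 26.

Rate = 16/10 = 1.6 sts per cm.
cuff: 18 × 1.6 = 28.80 → 29.
left front: 32 × 1.6 = 51.20 → 51.
pocket: 16.5 × 1.6 = 26.40 → 26.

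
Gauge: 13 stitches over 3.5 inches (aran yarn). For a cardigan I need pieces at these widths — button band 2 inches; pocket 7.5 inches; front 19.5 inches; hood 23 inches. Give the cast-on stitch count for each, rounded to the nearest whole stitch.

Rate = 13/3.5 = 3.714 sts per in.
button band: 2 × 3.714 = 7.43 → 7.
pocket: 7.5 × 3.714 = 27.86 → 28.
front: 19.5 × 3.714 = 72.43 → 72.
hood: 23 × 3.714 = 85.43 → 85.

button band 7; pocket 28; front 72; hood 85.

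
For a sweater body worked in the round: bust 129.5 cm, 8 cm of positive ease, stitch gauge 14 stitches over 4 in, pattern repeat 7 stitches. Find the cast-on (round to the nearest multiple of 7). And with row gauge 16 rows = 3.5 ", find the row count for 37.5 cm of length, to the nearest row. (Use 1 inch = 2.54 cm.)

Cast on 189 stitches; work 67 rows.

Finished = 129.5 + 8 = 137.5 cm.
137.5 cm × 1/2.54 = 54.13 inches.
14/4 = 3.5 sts per in; 54.13 × 3.5 = 189.47 sts.
Nearest multiple of 7 → 189.
37.5 cm = 14.76 inches; × 4.571 = 67.49 → 67 rows.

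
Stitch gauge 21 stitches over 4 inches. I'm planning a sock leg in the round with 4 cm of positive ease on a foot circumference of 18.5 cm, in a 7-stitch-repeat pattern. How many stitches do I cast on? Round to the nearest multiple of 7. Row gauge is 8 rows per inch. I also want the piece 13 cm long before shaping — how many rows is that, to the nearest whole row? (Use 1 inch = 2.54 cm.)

Finished = 18.5 + 4 = 22.5 cm.
22.5 cm × 1/2.54 = 8.86 inches.
21/4 = 5.25 sts per in; 8.86 × 5.25 = 46.51 sts.
Nearest multiple of 7 → 49.
13 cm = 5.12 inches; × 8 = 40.94 → 41 rows.

Cast on 49 stitches; work 41 rows.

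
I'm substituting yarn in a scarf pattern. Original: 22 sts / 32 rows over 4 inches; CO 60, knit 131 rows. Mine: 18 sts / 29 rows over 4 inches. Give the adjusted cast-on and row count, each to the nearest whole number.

Cast on 49 stitches; work 119 rows.

Stitches: 60 × 18/22 = 49.09 → 49.
Rows: 131 × 29/32 = 118.72 → 119.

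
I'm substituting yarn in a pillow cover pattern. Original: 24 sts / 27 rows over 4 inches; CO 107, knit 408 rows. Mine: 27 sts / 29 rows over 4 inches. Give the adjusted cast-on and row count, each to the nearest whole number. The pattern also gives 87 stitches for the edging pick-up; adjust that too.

Cast on 120 stitches; work 438 rows; edging pick-up 98 stitches.

Stitches: 107 × 27/24 = 120.38 → 120.
Rows: 408 × 29/27 = 438.22 → 438.
edging pick-up: 87 × 27/24 = 97.88 → 98.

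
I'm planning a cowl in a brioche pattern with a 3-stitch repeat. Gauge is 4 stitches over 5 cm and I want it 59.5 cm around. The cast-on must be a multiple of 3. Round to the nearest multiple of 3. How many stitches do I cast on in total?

CO 48 sts.

4 / 5 = 0.8 sts per cm.
59.5 × 0.8 = 47.60 sts.
Nearest multiple of 3: 48.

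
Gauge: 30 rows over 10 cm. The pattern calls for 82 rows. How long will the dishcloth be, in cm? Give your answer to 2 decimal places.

27.33 cm.

30 rows / 10 cm = 3 rows per cm.
82 / 3 = 27.333 cm.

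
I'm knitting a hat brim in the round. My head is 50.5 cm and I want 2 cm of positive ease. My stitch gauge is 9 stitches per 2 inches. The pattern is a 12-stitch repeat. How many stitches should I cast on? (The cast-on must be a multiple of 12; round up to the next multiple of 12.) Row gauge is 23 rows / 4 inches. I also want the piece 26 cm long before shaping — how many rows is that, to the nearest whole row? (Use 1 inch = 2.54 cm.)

Finished = 50.5 + 2 = 52.5 cm.
52.5 cm × 1/2.54 = 20.67 inches.
9/2 = 4.5 sts per in; 20.67 × 4.5 = 93.01 sts.
Next multiple of 12 → 96.
26 cm = 10.24 inches; × 5.75 = 58.86 → 59 rows.

Cast on 96 stitches; work 59 rows.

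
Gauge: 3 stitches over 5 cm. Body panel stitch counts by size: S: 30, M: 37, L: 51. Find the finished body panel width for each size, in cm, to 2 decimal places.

S 50.00 cm; M 61.67 cm; L 85.00 cm.

3/5 = 0.6 sts per cm.
S: 30 / 0.6 = 50.000 → 50.00 cm.
M: 37 / 0.6 = 61.667 → 61.67 cm.
L: 51 / 0.6 = 85.000 → 85.00 cm.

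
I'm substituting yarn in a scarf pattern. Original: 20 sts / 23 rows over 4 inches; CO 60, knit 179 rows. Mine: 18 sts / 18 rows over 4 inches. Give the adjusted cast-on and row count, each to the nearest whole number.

Cast on 54 stitches; work 140 rows.

Stitches: 60 × 18/20 = 54.00 → 54.
Rows: 179 × 18/23 = 140.09 → 140.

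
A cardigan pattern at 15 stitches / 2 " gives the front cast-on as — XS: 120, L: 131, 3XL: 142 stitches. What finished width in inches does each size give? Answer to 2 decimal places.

XS 16.00 inches; L 17.47 inches; 3XL 18.93 inches.

15/2 = 7.5 sts per in.
XS: 120 / 7.5 = 16.000 → 16.00 in.
L: 131 / 7.5 = 17.467 → 17.47 in.
3XL: 142 / 7.5 = 18.933 → 18.93 in.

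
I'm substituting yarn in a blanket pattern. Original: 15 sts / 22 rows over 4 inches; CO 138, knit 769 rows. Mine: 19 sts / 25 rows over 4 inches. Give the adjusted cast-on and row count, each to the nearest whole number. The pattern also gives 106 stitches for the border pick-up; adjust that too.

Cast on 175 stitches; work 874 rows; border pick-up 134 stitches.

Stitches: 138 × 19/15 = 174.80 → 175.
Rows: 769 × 25/22 = 873.86 → 874.
border pick-up: 106 × 19/15 = 134.27 → 134.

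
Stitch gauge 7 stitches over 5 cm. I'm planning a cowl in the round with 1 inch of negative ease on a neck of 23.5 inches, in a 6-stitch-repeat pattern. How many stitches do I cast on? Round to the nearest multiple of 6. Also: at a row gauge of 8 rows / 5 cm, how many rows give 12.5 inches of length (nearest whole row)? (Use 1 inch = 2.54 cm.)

Finished = 23.5 − 1 = 22.5 inches.
22.5 inches × 2.54 = 57.15 cm.
7/5 = 1.4 sts per cm; 57.15 × 1.4 = 80.01 sts.
Nearest multiple of 6 → 78.
12.5 inches = 31.75 cm; × 1.6 = 50.80 → 51 rows.

Cast on 78 stitches; work 51 rows.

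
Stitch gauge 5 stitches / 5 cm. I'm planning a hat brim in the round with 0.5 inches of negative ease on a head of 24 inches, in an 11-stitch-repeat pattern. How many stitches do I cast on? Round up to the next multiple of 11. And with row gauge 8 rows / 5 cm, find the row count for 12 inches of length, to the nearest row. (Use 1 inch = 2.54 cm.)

Cast on 66 stitches; work 49 rows.

Finished = 24 − 0.5 = 23.5 inches.
23.5 inches × 2.54 = 59.69 cm.
5/5 = 1 sts per cm; 59.69 × 1 = 59.69 sts.
Next multiple of 11 → 66.
12 inches = 30.48 cm; × 1.6 = 48.77 → 49 rows.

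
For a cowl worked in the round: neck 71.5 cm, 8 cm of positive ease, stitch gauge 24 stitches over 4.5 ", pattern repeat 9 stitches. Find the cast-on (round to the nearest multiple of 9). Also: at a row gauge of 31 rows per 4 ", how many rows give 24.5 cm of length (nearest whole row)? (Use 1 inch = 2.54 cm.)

Finished = 71.5 + 8 = 79.5 cm.
79.5 cm × 1/2.54 = 31.30 inches.
24/4.5 = 5.333 sts per in; 31.30 × 5.333 = 166.93 sts.
Nearest multiple of 9 → 171.
24.5 cm = 9.65 inches; × 7.75 = 74.75 → 75 rows.

Cast on 171 stitches; work 75 rows.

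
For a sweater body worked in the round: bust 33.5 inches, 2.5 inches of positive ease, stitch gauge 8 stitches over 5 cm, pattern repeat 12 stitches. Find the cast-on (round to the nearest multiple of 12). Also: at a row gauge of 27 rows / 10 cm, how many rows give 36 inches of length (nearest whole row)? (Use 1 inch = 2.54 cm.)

Cast on 144 stitches; work 247 rows.

Finished = 33.5 + 2.5 = 36 inches.
36 inches × 2.54 = 91.44 cm.
8/5 = 1.6 sts per cm; 91.44 × 1.6 = 146.30 sts.
Nearest multiple of 12 → 144.
36 inches = 91.44 cm; × 2.7 = 246.89 → 247 rows.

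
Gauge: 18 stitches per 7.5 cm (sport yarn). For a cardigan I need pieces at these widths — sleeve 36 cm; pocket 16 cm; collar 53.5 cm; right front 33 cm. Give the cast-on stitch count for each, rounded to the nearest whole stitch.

Rate = 18/7.5 = 2.4 sts per cm.
sleeve: 36 × 2.4 = 86.40 → 86.
pocket: 16 × 2.4 = 38.40 → 38.
collar: 53.5 × 2.4 = 128.40 → 128.
right front: 33 × 2.4 = 79.20 → 79.

sleeve 86; pocket 38; collar 128; right front 79.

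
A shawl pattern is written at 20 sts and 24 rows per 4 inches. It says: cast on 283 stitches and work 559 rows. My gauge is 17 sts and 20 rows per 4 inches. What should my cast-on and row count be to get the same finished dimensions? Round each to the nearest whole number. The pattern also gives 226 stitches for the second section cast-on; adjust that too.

Cast on 241 stitches; work 466 rows; second section cast-on 192 stitches.

Stitches: 283 × 17/20 = 240.55 → 241.
Rows: 559 × 20/24 = 465.83 → 466.
second section cast-on: 226 × 17/20 = 192.10 → 192.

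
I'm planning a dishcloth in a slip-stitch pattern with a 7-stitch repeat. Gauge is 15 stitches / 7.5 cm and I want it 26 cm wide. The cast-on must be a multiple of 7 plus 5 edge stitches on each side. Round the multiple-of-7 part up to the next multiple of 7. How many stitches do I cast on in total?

CO 52 sts.

15 / 7.5 = 2 sts per cm.
26 × 2 = 52.00 sts.
Less 10 edge sts → 42.00 for the repeat.
Next multiple of 7: 42.
Add back 10 edge sts → 52.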